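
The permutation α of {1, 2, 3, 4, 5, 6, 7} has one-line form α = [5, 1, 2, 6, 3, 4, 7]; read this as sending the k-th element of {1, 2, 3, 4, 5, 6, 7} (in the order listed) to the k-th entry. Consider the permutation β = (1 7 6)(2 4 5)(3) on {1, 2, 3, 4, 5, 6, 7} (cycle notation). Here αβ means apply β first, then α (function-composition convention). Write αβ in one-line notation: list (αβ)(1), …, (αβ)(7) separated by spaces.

For each element, apply β then α: 1 → 7 → 7; 2 → 4 → 6; 3 → 3 → 2; 4 → 5 → 3; 5 → 2 → 1; 6 → 1 → 5; 7 → 6 → 4.
So αβ in one-line form is 7 6 2 3 1 5 4.

7 6 2 3 1 5 4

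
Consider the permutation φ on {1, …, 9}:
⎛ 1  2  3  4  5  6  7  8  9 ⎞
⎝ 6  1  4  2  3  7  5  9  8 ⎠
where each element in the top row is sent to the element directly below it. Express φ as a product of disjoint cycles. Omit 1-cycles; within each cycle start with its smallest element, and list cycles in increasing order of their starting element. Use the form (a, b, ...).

From 1: 1 → 6 → 7 → 5 → 3 → 4 → 2 → 1, closing the cycle (1, 6, 7, 5, 3, 4, 2).
Repeating from the next unused element and collecting all non-trivial cycles gives (1, 6, 7, 5, 3, 4, 2)(8, 9).

(1, 6, 7, 5, 3, 4, 2)(8, 9)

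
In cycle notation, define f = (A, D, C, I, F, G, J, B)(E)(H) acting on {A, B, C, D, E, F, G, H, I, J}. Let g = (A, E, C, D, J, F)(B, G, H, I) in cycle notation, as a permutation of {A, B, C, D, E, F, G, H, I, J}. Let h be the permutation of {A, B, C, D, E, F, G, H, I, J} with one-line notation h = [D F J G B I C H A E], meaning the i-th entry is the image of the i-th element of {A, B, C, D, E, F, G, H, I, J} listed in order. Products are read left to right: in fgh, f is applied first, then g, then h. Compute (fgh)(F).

H

(fgh)(F) = h(g(f(F))). f(F) = G, then g(G) = H, then h(H) = H, so the result is H.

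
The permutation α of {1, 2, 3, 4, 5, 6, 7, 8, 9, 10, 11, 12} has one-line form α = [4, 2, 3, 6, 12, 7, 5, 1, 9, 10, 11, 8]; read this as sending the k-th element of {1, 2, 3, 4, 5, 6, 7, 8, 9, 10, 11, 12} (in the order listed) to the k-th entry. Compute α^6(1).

8

Tracing 1 → 4 → … returns to 1 after 7 steps, so 1 lies in a 7-cycle (1, 4, 6, 7, 5, 12, 8).
Stepping 6 places around the cycle: 1 → 4 → 6 → 7 → 5 → 12 → 8.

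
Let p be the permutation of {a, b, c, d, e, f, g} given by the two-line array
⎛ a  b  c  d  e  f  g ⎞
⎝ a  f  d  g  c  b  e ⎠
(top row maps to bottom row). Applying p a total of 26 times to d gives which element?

e

Tracing d → g → … returns to d after 4 steps, so d lies in a 4-cycle (c, d, g, e).
Powers repeat with period 4 on this cycle, and 26 mod 4 = 2, so p^26(d) = p^2(d).
Advancing 2 steps from d: d → g → e.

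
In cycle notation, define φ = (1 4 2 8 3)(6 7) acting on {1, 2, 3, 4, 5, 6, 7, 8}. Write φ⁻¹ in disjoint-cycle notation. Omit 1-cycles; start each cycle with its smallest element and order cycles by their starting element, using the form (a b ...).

If φ sends a → b within a cycle, φ⁻¹ sends b → a; equivalently, reverse each cycle.
After reversing and putting each cycle's least element first, φ⁻¹ = (1 3 8 2 4)(6 7).

(1 3 8 2 4)(6 7)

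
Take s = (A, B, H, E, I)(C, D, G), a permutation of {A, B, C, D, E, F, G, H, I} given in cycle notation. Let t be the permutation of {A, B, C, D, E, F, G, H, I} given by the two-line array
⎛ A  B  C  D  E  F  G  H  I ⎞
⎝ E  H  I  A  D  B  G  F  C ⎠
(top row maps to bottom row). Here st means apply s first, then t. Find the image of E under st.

C

(st)(E) = t(s(E)). s(E) = I, then t(I) = C. So (st)(E) = C.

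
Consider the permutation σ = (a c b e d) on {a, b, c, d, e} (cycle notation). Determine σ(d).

d appears in (a c b e d); the next entry (wrapping around) is a.

a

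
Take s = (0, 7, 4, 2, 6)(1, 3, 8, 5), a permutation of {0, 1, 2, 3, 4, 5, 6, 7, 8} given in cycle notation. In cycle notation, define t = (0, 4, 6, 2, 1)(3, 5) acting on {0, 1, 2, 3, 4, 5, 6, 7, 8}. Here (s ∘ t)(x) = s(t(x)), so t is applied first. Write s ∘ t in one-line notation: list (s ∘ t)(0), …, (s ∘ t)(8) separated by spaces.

2 7 3 1 0 8 6 4 5

(s ∘ t)(x) = s(t(x)). Computing each image: s(t(0)) = s(4) = 2, s(t(1)) = s(0) = 7, s(t(2)) = s(1) = 3, s(t(3)) = s(5) = 1, s(t(4)) = s(6) = 0, s(t(5)) = s(3) = 8, s(t(6)) = s(2) = 6, s(t(7)) = s(7) = 4, s(t(8)) = s(8) = 5.
Hence s ∘ t = [2 7 3 1 0 8 6 4 5].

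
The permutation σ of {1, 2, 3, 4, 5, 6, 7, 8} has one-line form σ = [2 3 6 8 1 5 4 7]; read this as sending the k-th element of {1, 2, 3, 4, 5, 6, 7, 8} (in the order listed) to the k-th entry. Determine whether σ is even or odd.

even

In disjoint-cycle form the cycle lengths are 5, 3.
A cycle of length ℓ contributes ℓ−1 transpositions, so σ is a product of 4 + 2 = 6 transpositions — even.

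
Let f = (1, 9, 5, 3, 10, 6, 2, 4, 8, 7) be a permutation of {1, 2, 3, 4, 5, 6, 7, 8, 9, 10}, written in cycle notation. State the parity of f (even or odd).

odd

The cycle lengths are 10.
A cycle of length ℓ contributes ℓ−1 transpositions, so f is a product of 9 transpositions — odd.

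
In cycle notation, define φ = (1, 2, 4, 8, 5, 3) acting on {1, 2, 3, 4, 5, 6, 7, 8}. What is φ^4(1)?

5

1 lies in the 6-cycle (1, 2, 4, 8, 5, 3).
Advancing 4 steps from 1: 1 → 2 → 4 → 8 → 5.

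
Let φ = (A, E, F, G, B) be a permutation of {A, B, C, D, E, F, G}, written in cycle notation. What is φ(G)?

B

Within (A, E, F, G, B), G ↦ B.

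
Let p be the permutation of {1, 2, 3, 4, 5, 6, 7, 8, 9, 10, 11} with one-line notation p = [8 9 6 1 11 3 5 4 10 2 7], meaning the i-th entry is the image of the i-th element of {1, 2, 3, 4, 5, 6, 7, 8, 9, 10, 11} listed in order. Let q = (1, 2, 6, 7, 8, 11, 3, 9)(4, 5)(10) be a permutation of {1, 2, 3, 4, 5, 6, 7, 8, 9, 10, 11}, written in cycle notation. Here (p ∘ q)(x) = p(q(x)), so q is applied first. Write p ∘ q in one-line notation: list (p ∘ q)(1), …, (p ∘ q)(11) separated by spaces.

9 3 10 11 1 5 4 7 8 2 6

Chase each element through q then p: 1 → 2 → 9; 2 → 6 → 3; 3 → 9 → 10; 4 → 5 → 11; 5 → 4 → 1; 6 → 7 → 5; 7 → 8 → 4; 8 → 11 → 7; 9 → 1 → 8; 10 → 10 → 2; 11 → 3 → 6.
Collecting the images, p ∘ q = [9 3 10 11 1 5 4 7 8 2 6].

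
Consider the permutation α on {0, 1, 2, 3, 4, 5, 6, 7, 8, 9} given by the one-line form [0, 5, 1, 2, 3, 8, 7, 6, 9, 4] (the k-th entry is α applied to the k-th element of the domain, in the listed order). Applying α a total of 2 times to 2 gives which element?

Tracing 2 → 1 → … returns to 2 after 7 steps, so 2 lies in a 7-cycle (1 5 8 9 4 3 2).
Advancing 2 steps from 2: 2 → 1 → 5.

5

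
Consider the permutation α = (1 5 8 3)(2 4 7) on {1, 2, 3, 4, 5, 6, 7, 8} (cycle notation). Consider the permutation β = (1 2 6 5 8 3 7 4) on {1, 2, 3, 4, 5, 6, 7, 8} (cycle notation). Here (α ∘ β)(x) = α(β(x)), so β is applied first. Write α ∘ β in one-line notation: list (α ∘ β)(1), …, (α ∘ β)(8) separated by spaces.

For each element, apply β then α: 1 → 2 → 4; 2 → 6 → 6; 3 → 7 → 2; 4 → 1 → 5; 5 → 8 → 3; 6 → 5 → 8; 7 → 4 → 7; 8 → 3 → 1.
Collecting the images, α ∘ β = [4 6 2 5 3 8 7 1].

4 6 2 5 3 8 7 1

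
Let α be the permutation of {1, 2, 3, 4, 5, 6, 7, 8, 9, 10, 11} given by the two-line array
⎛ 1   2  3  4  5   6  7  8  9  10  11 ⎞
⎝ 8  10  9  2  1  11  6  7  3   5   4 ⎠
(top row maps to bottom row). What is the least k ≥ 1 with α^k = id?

18

Decomposing into disjoint cycles gives cycle lengths 9, 2.
The order is lcm(9, 2) = 18.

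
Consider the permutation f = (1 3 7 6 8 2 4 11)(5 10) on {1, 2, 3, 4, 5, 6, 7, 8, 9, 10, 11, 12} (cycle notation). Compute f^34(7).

8

7 lies in the 8-cycle (1 3 7 6 8 2 4 11).
Since the cycle has length 8, f^34 acts on it the same as f^2 (34 mod 8 = 2).
Advancing 2 steps from 7: 7 → 6 → 8.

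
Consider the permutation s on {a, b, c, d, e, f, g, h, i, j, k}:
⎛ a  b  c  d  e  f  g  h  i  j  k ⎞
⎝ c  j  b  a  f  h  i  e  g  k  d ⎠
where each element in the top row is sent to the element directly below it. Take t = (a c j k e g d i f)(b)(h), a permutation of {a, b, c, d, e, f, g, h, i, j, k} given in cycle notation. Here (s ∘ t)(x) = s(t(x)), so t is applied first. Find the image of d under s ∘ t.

First apply t: t(d) = i, then s(i) = g. Thus (s ∘ t)(d) = g.

g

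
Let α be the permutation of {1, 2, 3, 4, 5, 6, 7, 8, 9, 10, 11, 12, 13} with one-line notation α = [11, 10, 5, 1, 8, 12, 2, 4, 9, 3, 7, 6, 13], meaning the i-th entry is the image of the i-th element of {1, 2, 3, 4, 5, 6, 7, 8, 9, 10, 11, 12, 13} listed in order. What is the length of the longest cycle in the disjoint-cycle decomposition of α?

Decomposing into disjoint cycles gives (1, 11, 7, 2, 10, 3, 5, 8, 4)(6, 12); the longest has length 9.

9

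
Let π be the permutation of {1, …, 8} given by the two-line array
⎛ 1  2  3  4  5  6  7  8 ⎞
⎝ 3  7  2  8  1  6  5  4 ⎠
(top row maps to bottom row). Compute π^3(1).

Tracing 1 → 3 → … returns to 1 after 5 steps, so 1 lies in a 5-cycle (1, 3, 2, 7, 5).
Stepping 3 places around the cycle: 1 → 3 → 2 → 7.

7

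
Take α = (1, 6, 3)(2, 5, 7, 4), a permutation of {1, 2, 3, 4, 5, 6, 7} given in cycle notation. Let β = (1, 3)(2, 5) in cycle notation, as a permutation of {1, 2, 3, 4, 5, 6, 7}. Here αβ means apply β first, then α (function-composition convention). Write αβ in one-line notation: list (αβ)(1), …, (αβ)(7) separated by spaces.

1 7 6 2 5 3 4

For each element, apply β then α: 1 → 3 → 1; 2 → 5 → 7; 3 → 1 → 6; 4 → 4 → 2; 5 → 2 → 5; 6 → 6 → 3; 7 → 7 → 4.
Collecting the images, αβ = [1 7 6 2 5 3 4].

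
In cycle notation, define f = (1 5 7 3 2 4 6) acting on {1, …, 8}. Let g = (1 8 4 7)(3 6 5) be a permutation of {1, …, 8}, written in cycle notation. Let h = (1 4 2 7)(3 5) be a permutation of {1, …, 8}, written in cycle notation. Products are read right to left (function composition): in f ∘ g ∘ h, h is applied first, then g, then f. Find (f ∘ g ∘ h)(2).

5

Apply the permutations in order: h(2) = 7, then g(7) = 1, then f(1) = 5. So (f ∘ g ∘ h)(2) = 5.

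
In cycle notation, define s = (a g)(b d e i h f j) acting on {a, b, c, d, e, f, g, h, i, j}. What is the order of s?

The disjoint cycles have lengths 7, 2, 1.
Since disjoint cycles commute, ord(s) = lcm(7, 2) = 14.

14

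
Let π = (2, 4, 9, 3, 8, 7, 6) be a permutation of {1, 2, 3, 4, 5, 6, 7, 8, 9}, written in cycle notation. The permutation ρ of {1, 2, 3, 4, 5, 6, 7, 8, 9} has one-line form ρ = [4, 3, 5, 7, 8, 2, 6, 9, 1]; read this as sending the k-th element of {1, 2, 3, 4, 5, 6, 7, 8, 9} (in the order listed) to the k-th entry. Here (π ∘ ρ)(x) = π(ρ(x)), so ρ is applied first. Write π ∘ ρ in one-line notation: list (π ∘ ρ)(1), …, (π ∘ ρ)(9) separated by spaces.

For each element, apply ρ then π: 1 → 4 → 9; 2 → 3 → 8; 3 → 5 → 5; 4 → 7 → 6; 5 → 8 → 7; 6 → 2 → 4; 7 → 6 → 2; 8 → 9 → 3; 9 → 1 → 1.
Collecting the images, π ∘ ρ = [9 8 5 6 7 4 2 3 1].

9 8 5 6 7 4 2 3 1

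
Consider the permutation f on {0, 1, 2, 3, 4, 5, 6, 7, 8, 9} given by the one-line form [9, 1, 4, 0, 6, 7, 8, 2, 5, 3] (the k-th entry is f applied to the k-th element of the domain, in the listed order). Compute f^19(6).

8

Tracing 6 → 8 → … returns to 6 after 6 steps, so 6 lies in a 6-cycle (2, 4, 6, 8, 5, 7).
Since the cycle has length 6, f^19 acts on it the same as f^1 (19 mod 6 = 1).
Advancing 1 step from 6: 6 → 8.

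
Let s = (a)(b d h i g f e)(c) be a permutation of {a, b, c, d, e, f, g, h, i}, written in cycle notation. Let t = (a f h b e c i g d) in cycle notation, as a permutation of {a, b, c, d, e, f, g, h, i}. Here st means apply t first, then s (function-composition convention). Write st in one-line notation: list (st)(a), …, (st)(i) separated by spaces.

For each element, apply t then s: a → f → e; b → e → b; c → i → g; d → a → a; e → c → c; f → h → i; g → d → h; h → b → d; i → g → f.
So st in one-line form is e b g a c i h d f.

e b g a c i h d f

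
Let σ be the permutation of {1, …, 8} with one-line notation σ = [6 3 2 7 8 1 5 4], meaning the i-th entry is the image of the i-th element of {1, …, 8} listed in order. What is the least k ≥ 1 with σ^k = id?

The disjoint-cycle form of σ has cycle lengths 4, 2, 2.
The order of σ is the least common multiple of its cycle lengths: lcm(4, 2, 2) = 4.

4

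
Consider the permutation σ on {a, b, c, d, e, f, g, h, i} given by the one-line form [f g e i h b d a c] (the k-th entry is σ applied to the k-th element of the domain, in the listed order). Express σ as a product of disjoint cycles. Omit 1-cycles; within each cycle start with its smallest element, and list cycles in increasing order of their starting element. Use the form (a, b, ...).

Iterating σ from a gives a → f → b → g → d → i → c → e → h → a; that is the 9-cycle (a, f, b, g, d, i, c, e, h).
Continuing from each remaining unvisited element yields (a, f, b, g, d, i, c, e, h).

(a, f, b, g, d, i, c, e, h)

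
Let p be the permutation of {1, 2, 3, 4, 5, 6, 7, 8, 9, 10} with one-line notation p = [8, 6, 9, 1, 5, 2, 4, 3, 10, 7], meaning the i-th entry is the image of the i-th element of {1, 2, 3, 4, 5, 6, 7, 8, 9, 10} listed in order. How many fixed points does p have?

1

The fixed points (elements with p(x) = x) are {5}, so there is 1.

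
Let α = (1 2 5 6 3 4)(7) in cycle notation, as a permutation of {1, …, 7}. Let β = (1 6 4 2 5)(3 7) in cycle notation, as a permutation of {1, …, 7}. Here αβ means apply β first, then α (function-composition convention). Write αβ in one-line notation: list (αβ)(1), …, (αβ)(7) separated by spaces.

3 6 7 5 2 1 4

(αβ)(x) = α(β(x)). Computing each image: α(β(1)) = α(6) = 3, α(β(2)) = α(5) = 6, α(β(3)) = α(7) = 7, α(β(4)) = α(2) = 5, α(β(5)) = α(1) = 2, α(β(6)) = α(4) = 1, α(β(7)) = α(3) = 4.
Hence αβ = [3 6 7 5 2 1 4].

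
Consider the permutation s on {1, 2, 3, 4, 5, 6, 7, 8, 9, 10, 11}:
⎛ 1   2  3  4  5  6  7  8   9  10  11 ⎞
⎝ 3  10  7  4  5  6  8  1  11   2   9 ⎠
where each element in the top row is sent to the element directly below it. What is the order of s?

Decomposing into disjoint cycles gives cycle lengths 4, 2, 2, 1, 1, 1.
The order is lcm(4, 2, 2) = 4.

4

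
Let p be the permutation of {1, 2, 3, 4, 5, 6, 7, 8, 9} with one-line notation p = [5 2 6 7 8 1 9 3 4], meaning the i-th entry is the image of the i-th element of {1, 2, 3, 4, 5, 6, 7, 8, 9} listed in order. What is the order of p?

Decomposing into disjoint cycles gives cycle lengths 5, 3, 1.
Since disjoint cycles commute, ord(p) = lcm(5, 3) = 15.

15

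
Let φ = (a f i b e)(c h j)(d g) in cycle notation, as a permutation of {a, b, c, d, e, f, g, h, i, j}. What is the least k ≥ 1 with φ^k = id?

30

The cycle type of φ is (5, 3, 2).
The order is lcm(5, 3, 2) = 30.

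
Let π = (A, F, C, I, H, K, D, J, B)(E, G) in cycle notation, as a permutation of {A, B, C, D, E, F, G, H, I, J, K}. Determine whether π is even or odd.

The cycle lengths are 9, 2.
A cycle of length ℓ contributes ℓ−1 transpositions, so π is a product of 8 + 1 = 9 transpositions — odd.

odd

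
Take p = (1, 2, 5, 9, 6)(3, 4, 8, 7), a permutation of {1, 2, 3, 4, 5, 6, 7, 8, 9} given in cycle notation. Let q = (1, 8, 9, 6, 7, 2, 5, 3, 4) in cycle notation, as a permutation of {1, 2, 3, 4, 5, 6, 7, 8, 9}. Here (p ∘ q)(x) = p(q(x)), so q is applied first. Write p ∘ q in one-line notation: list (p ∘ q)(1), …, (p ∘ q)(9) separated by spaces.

7 9 8 2 4 3 5 6 1

Chase each element through q then p: 1 → 8 → 7; 2 → 5 → 9; 3 → 4 → 8; 4 → 1 → 2; 5 → 3 → 4; 6 → 7 → 3; 7 → 2 → 5; 8 → 9 → 6; 9 → 6 → 1.
Collecting the images, p ∘ q = [7 9 8 2 4 3 5 6 1].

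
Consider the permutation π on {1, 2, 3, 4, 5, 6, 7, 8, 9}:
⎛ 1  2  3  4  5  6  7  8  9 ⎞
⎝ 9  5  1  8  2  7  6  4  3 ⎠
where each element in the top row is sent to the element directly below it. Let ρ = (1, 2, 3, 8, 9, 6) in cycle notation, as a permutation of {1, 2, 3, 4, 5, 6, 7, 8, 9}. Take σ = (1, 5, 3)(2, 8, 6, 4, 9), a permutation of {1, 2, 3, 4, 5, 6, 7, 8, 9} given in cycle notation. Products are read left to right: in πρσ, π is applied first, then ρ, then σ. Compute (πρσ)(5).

Chase 5: π(5) = 2; ρ(2) = 3; σ(3) = 1. Hence (πρσ)(5) = 1.

1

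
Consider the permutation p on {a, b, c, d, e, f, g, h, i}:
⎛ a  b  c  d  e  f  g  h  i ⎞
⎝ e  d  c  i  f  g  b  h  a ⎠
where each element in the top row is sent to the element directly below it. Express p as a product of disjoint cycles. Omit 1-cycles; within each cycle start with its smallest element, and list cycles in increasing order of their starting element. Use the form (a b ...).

Start at a and follow images: a → e → f → g → b → d → i → a, giving the cycle (a e f g b d i).
Repeating from the next unused element and collecting all non-trivial cycles gives (a e f g b d i).

(a e f g b d i)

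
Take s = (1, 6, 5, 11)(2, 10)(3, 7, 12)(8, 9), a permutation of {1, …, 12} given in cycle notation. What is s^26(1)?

5

1 lies in the 4-cycle (1, 6, 5, 11).
Since the cycle has length 4, s^26 acts on it the same as s^2 (26 mod 4 = 2).
Stepping 2 places around the cycle: 1 → 6 → 5.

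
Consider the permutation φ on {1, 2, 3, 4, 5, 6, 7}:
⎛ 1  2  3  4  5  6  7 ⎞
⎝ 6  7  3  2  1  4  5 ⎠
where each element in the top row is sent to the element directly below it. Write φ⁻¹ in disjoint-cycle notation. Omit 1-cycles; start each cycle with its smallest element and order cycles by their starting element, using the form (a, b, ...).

The cycle decomposition of φ is (1, 6, 4, 2, 7, 5).
The inverse reverses every cycle; in canonical form, φ⁻¹ = (1, 5, 7, 2, 4, 6).

(1, 5, 7, 2, 4, 6)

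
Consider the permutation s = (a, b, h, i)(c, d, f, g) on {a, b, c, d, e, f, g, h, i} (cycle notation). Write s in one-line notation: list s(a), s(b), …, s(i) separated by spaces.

b h d f e g c i a

Reading each image from the cycles: a↦b, b↦h, c↦d, d↦f, e↦e, f↦g, g↦c, h↦i, i↦a.
Listing these in domain order gives b h d f e g c i a.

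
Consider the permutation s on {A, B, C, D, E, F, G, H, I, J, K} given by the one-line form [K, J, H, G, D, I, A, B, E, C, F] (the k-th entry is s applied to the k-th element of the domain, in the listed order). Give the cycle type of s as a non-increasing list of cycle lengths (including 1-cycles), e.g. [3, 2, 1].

The disjoint cycles are (A K F I E D G)(B J C H), with lengths 7, 4 in non-increasing order.

[7, 4]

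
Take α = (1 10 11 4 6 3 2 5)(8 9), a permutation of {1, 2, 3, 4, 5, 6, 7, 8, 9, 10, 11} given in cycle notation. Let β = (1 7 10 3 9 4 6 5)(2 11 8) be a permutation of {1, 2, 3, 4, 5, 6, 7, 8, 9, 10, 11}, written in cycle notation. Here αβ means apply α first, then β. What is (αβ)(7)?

First apply α: α(7) = 7, then β(7) = 10. Thus (αβ)(7) = 10.

10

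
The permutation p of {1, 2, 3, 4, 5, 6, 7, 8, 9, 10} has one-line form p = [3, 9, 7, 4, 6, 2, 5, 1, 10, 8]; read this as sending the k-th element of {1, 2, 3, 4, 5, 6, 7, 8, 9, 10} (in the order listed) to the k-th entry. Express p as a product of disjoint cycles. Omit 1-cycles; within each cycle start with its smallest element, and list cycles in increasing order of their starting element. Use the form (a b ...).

(1 3 7 5 6 2 9 10 8)

Start at 1 and follow images: 1 → 3 → 7 → 5 → 6 → 2 → 9 → 10 → 8 → 1, giving the cycle (1 3 7 5 6 2 9 10 8).
Repeating from the next unused element and collecting all non-trivial cycles gives (1 3 7 5 6 2 9 10 8).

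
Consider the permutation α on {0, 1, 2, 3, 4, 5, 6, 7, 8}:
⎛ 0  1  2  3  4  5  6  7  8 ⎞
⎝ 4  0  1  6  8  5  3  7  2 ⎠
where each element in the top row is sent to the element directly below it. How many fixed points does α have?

2

The fixed points (elements with α(x) = x) are {5, 7}, so there are 2.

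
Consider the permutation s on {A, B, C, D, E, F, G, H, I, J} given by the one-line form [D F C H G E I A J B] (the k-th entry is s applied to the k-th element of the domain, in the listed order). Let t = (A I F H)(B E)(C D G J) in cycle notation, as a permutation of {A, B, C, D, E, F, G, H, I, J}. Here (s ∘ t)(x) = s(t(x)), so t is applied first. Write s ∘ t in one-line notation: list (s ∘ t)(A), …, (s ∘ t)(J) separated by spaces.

Chase each element through t then s: A → I → J; B → E → G; C → D → H; D → G → I; E → B → F; F → H → A; G → J → B; H → A → D; I → F → E; J → C → C.
Collecting the images, s ∘ t = [J G H I F A B D E C].

J G H I F A B D E C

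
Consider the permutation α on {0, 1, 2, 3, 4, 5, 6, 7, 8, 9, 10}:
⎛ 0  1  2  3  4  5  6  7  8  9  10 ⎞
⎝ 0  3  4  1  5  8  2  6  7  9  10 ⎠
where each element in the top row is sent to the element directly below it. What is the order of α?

Writing α as disjoint cycles, the cycle lengths are 6, 2, 1, 1, 1.
The order is lcm(6, 2) = 6.

6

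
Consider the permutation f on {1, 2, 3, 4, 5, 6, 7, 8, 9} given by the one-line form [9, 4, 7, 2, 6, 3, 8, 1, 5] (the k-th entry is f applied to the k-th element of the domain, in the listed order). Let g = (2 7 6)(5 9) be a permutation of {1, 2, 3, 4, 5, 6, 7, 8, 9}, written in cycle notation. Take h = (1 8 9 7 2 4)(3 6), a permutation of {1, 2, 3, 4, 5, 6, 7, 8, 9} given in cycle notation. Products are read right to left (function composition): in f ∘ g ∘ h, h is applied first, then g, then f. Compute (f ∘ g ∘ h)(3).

4

(f ∘ g ∘ h)(3) = f(g(h(3))). h(3) = 6, then g(6) = 2, then f(2) = 4, so the result is 4.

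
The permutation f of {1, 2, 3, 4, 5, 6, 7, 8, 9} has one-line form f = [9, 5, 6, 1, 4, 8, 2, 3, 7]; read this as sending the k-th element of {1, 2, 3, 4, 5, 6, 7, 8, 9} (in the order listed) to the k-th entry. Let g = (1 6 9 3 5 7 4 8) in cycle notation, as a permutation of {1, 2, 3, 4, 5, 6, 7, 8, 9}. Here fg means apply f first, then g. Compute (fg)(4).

6

f(4) = 1, then g(1) = 6; composing gives (fg)(4) = 6.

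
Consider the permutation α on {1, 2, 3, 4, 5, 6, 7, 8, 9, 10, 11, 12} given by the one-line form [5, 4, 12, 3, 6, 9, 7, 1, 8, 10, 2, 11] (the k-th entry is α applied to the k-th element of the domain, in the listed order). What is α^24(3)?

Tracing 3 → 12 → … returns to 3 after 5 steps, so 3 lies in a 5-cycle (2 4 3 12 11).
On a 5-cycle, α^5 is the identity, so α^24 = α^4 there (24 ≡ 4 mod 5).
Stepping 4 places around the cycle: 3 → 12 → 11 → 2 → 4.

4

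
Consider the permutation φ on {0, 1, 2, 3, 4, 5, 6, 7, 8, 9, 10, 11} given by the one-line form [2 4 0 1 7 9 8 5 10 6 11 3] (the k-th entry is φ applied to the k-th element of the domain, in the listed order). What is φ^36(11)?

Tracing 11 → 3 → … returns to 11 after 10 steps, so 11 lies in a 10-cycle (1 4 7 5 9 6 8 10 11 3).
Powers repeat with period 10 on this cycle, and 36 mod 10 = 6, so φ^36(11) = φ^6(11).
Stepping 6 places around the cycle: 11 → 3 → 1 → 4 → 7 → 5 → 9.

9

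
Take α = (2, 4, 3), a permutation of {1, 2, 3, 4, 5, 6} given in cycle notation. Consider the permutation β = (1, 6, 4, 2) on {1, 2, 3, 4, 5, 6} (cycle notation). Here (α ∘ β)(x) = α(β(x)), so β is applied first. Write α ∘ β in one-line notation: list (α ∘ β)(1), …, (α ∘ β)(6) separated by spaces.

6 1 2 4 5 3

Chase each element through β then α: 1 → 6 → 6; 2 → 1 → 1; 3 → 3 → 2; 4 → 2 → 4; 5 → 5 → 5; 6 → 4 → 3.
So α ∘ β in one-line form is 6 1 2 4 5 3.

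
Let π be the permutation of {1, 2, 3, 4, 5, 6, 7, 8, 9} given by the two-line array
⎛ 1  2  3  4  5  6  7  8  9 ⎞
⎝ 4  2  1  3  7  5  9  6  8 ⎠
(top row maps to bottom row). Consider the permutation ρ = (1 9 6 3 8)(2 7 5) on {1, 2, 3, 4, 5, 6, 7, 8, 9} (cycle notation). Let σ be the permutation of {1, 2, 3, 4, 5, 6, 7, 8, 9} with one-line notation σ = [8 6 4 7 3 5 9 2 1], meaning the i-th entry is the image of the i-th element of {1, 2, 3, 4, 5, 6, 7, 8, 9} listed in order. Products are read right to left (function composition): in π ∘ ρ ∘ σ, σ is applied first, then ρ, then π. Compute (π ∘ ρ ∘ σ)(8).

Apply the permutations in order: σ(8) = 2, then ρ(2) = 7, then π(7) = 9. So (π ∘ ρ ∘ σ)(8) = 9.

9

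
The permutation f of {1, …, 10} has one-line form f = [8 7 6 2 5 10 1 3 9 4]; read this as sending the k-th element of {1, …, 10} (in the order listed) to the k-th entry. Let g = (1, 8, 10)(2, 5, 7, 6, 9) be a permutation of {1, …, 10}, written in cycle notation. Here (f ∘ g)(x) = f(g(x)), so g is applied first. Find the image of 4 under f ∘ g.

2

g(4) = 4, then f(4) = 2; composing gives (f ∘ g)(4) = 2.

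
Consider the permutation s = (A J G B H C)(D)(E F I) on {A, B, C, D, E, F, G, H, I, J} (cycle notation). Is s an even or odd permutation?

odd

The cycle lengths are 6, 3, 1.
A cycle of length ℓ contributes ℓ−1 transpositions, so s is a product of 5 + 2 = 7 transpositions — odd.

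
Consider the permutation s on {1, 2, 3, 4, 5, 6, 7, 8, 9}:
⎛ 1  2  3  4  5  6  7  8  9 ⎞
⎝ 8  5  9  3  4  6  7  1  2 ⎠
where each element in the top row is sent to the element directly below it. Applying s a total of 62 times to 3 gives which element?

2

Tracing 3 → 9 → … returns to 3 after 5 steps, so 3 lies in a 5-cycle (2 5 4 3 9).
On a 5-cycle, s^5 is the identity, so s^62 = s^2 there (62 ≡ 2 mod 5).
Stepping 2 places around the cycle: 3 → 9 → 2.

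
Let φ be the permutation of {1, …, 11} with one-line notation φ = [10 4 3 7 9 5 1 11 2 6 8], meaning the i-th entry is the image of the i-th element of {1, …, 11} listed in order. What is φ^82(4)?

1

Tracing 4 → 7 → … returns to 4 after 8 steps, so 4 lies in an 8-cycle (1, 10, 6, 5, 9, 2, 4, 7).
Powers repeat with period 8 on this cycle, and 82 mod 8 = 2, so φ^82(4) = φ^2(4).
Advancing 2 steps from 4: 4 → 7 → 1.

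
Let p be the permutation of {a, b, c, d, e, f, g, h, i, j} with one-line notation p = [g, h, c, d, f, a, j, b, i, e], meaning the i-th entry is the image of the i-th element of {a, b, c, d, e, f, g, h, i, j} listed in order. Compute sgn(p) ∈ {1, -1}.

In disjoint-cycle form the cycle lengths are 5, 2, 1, 1, 1.
A cycle is odd iff its length is even; p has 1 even-length cycle, so sgn(p) = (−1)^1 and p is odd.

-1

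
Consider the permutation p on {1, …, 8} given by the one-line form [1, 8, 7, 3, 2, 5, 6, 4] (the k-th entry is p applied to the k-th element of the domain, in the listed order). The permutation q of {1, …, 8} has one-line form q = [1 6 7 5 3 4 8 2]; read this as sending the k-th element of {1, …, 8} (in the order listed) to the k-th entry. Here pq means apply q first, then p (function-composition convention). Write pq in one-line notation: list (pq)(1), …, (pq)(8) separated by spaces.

1 5 6 2 7 3 4 8

Chase each element through q then p: 1 → 1 → 1; 2 → 6 → 5; 3 → 7 → 6; 4 → 5 → 2; 5 → 3 → 7; 6 → 4 → 3; 7 → 8 → 4; 8 → 2 → 8.
Collecting the images, pq = [1 5 6 2 7 3 4 8].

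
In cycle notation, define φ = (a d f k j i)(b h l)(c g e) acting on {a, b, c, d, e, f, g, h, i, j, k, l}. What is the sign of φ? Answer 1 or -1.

The cycle lengths are 6, 3, 3.
A cycle is odd iff its length is even; φ has 1 even-length cycle, so sgn(φ) = (−1)^1 and φ is odd.

-1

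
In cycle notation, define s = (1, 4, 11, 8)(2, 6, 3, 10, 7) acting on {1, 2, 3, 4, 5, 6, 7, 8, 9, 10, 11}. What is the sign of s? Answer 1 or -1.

The cycle lengths are 5, 4, 1, 1.
A cycle is odd iff its length is even; s has 1 even-length cycle, so sgn(s) = (−1)^1 and s is odd.

-1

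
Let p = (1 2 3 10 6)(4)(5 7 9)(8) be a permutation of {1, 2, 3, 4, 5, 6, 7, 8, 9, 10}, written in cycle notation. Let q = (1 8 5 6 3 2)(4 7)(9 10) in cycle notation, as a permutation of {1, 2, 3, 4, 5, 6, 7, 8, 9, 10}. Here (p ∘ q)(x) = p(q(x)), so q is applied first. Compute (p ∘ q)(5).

1

(p ∘ q)(5) = p(q(5)). q(5) = 6, then p(6) = 1. So (p ∘ q)(5) = 1.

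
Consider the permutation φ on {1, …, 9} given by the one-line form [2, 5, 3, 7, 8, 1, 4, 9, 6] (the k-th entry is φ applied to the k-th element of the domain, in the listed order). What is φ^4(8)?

2

Tracing 8 → 9 → … returns to 8 after 6 steps, so 8 lies in a 6-cycle (1, 2, 5, 8, 9, 6).
Stepping 4 places around the cycle: 8 → 9 → 6 → 1 → 2.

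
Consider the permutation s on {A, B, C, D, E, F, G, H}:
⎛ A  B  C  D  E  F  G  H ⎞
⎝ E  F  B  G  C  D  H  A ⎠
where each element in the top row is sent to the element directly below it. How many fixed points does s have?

No element satisfies s(x) = x, so there are 0 fixed points.

0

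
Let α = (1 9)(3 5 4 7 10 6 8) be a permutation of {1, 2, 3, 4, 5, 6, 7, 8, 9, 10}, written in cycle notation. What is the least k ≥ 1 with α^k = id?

The disjoint cycles have lengths 7, 2, 1.
The order is lcm(7, 2) = 14.

14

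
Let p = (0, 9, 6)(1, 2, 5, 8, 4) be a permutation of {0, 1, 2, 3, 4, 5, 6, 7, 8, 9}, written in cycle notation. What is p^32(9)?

0

9 lies in the 3-cycle (0, 9, 6).
Powers repeat with period 3 on this cycle, and 32 mod 3 = 2, so p^32(9) = p^2(9).
Stepping 2 places around the cycle: 9 → 6 → 0.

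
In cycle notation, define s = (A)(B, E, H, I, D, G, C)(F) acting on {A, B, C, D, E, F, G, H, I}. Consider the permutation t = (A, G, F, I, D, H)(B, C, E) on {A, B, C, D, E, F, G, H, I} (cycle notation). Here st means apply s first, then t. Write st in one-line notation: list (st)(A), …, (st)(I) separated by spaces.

G B C F A I E D H

(st)(x) = t(s(x)). Computing each image: t(s(A)) = t(A) = G, t(s(B)) = t(E) = B, t(s(C)) = t(B) = C, t(s(D)) = t(G) = F, t(s(E)) = t(H) = A, t(s(F)) = t(F) = I, t(s(G)) = t(C) = E, t(s(H)) = t(I) = D, t(s(I)) = t(D) = H.
Hence st = [G B C F A I E D H].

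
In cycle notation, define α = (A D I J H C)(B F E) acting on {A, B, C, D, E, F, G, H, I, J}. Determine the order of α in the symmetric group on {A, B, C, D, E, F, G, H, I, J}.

6

The disjoint cycles have lengths 6, 3, 1.
The order is lcm(6, 3) = 6.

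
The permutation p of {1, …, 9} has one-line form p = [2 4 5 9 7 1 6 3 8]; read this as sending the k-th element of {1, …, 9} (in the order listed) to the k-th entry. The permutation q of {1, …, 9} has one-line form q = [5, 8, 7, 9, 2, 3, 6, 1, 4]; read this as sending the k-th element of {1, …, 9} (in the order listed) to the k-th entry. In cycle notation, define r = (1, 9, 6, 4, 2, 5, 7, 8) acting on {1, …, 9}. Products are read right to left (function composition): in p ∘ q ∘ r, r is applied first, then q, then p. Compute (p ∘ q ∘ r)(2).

4

Apply the permutations in order: r(2) = 5, then q(5) = 2, then p(2) = 4. So (p ∘ q ∘ r)(2) = 4.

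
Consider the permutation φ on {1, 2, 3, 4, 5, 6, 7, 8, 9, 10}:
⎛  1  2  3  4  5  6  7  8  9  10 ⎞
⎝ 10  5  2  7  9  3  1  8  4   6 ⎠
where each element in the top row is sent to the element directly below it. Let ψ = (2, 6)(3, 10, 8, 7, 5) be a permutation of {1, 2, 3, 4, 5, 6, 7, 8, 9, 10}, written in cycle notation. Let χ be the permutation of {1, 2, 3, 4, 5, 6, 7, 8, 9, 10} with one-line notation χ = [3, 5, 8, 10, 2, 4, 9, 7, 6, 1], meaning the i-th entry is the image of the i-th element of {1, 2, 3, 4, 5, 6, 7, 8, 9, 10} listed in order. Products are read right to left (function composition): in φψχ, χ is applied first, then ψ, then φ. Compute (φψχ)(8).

Chase 8: χ(8) = 7; ψ(7) = 5; φ(5) = 9. Hence (φψχ)(8) = 9.

9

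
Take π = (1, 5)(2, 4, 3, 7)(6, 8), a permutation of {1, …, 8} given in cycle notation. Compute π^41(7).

7 lies in the 4-cycle (2, 4, 3, 7).
On a 4-cycle, π^4 is the identity, so π^41 = π^1 there (41 ≡ 1 mod 4).
Advancing 1 step from 7: 7 → 2.

2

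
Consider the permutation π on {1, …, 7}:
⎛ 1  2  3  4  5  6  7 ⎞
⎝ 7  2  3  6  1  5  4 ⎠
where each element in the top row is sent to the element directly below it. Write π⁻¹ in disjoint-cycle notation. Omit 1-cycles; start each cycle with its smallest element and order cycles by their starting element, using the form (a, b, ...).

First write π in disjoint cycles: (1, 7, 4, 6, 5).
Reversing each cycle (and rotating so the smallest element leads) gives π⁻¹ = (1, 5, 6, 4, 7).

(1, 5, 6, 4, 7)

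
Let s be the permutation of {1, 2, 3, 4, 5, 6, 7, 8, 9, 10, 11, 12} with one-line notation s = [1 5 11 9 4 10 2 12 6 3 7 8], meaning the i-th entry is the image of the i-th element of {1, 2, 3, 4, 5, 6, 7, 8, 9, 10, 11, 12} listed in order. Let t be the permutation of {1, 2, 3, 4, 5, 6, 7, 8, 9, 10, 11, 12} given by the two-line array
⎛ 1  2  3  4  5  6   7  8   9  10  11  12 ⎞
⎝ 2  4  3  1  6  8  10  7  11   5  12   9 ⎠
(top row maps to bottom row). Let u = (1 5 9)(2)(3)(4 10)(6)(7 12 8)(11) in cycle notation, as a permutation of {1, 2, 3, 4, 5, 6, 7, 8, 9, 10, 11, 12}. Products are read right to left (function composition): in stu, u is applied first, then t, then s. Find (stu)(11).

8

Chase 11: u(11) = 11; t(11) = 12; s(12) = 8. Hence (stu)(11) = 8.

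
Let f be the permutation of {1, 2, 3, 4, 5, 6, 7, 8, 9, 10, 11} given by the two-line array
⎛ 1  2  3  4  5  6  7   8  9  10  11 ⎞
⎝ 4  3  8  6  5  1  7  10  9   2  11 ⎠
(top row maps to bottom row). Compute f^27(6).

Tracing 6 → 1 → … returns to 6 after 3 steps, so 6 lies in a 3-cycle (1 4 6).
On a 3-cycle, f^3 is the identity, so f^27 = f^0 there (27 ≡ 0 mod 3).
So f^27(6) = 6.

6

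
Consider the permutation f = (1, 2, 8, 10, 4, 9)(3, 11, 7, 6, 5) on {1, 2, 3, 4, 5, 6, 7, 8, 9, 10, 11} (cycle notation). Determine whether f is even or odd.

The cycle lengths are 6, 5.
A cycle of length ℓ contributes ℓ−1 transpositions, so f is a product of 5 + 4 = 9 transpositions — odd.

odd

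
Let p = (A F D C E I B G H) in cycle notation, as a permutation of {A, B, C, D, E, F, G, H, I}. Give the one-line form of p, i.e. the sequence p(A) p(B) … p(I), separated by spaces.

F G E C I D H A B

Each element maps to the next entry in its cycle (wrapping to the front): A↦F, B↦G, C↦E, D↦C, E↦I, F↦D, G↦H, H↦A, I↦B.
Listing these in domain order gives F G E C I D H A B.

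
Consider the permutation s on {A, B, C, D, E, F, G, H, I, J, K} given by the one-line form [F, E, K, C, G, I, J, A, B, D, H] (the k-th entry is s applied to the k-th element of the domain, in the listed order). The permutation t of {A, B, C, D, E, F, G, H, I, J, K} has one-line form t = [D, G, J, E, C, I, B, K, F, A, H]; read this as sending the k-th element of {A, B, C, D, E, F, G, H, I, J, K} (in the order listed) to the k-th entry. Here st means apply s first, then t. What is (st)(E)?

B

s(E) = G, then t(G) = B; composing gives (st)(E) = B.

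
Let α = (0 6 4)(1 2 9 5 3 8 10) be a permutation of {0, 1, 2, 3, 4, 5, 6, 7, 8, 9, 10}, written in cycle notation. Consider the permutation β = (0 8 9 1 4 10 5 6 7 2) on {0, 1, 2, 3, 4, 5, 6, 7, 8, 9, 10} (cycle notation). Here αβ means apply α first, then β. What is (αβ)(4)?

8

(αβ)(4) = β(α(4)). α(4) = 0, then β(0) = 8. So (αβ)(4) = 8.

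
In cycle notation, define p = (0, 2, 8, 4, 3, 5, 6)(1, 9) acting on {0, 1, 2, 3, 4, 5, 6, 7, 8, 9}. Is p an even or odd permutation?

The cycle lengths are 7, 2, 1.
A cycle of length ℓ contributes ℓ−1 transpositions, so p is a product of 6 + 1 = 7 transpositions — odd.

odd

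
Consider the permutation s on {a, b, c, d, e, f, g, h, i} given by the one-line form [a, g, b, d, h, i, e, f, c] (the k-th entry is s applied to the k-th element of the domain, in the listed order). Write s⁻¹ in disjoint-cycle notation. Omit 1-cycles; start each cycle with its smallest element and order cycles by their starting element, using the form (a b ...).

(b c i f h e g)

The cycle decomposition of s is (b g e h f i c).
Reversing each cycle (and rotating so the smallest element leads) gives s⁻¹ = (b c i f h e g).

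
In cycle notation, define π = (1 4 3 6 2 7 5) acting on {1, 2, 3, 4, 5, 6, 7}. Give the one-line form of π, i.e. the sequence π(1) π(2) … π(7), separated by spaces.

Image by image: 1→4, 2→7, 3→6, 4→3, 5→1, 6→2, 7→5.
Listing these in domain order gives 4 7 6 3 1 2 5.

4 7 6 3 1 2 5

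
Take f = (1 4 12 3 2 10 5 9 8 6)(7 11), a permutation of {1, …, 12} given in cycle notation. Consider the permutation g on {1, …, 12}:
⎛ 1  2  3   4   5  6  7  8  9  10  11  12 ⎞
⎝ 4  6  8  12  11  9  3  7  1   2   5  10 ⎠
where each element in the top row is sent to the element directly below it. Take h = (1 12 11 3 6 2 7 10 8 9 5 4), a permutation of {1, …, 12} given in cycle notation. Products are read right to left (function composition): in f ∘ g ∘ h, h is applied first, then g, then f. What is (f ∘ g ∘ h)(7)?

10

Chase 7: h(7) = 10; g(10) = 2; f(2) = 10. Hence (f ∘ g ∘ h)(7) = 10.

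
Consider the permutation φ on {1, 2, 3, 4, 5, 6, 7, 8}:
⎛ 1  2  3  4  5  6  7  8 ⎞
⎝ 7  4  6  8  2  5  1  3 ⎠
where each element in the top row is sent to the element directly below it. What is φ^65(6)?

Tracing 6 → 5 → … returns to 6 after 6 steps, so 6 lies in a 6-cycle (2 4 8 3 6 5).
On a 6-cycle, φ^6 is the identity, so φ^65 = φ^5 there (65 ≡ 5 mod 6).
Stepping 5 places around the cycle: 6 → 5 → 2 → 4 → 8 → 3.

3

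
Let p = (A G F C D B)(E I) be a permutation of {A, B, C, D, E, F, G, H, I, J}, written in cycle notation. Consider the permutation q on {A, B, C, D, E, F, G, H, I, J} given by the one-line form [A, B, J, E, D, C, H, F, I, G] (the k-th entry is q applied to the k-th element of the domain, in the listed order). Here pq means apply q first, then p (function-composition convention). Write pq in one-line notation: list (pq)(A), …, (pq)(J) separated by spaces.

G A J I B D H C E F

For each element, apply q then p: A → A → G; B → B → A; C → J → J; D → E → I; E → D → B; F → C → D; G → H → H; H → F → C; I → I → E; J → G → F.
Collecting the images, pq = [G A J I B D H C E F].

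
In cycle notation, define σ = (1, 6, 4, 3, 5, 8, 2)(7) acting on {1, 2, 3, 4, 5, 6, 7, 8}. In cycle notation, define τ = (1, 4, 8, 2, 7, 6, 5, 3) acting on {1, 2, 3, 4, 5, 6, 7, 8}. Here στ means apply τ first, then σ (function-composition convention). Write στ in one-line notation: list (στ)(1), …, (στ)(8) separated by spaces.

(στ)(x) = σ(τ(x)). Computing each image: σ(τ(1)) = σ(4) = 3, σ(τ(2)) = σ(7) = 7, σ(τ(3)) = σ(1) = 6, σ(τ(4)) = σ(8) = 2, σ(τ(5)) = σ(3) = 5, σ(τ(6)) = σ(5) = 8, σ(τ(7)) = σ(6) = 4, σ(τ(8)) = σ(2) = 1.
Hence στ = [3 7 6 2 5 8 4 1].

3 7 6 2 5 8 4 1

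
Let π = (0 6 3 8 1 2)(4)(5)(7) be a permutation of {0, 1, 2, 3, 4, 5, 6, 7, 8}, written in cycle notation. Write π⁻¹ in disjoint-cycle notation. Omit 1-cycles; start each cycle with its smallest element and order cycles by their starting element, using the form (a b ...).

(0 2 1 8 3 6)

The inverse reverses each cycle.
Reversing each cycle of π and rotating so the smallest element leads gives (0 2 1 8 3 6).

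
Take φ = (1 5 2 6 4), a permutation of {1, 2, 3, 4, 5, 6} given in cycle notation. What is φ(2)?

2 appears in (1 5 2 6 4); the next entry (wrapping around) is 6.

6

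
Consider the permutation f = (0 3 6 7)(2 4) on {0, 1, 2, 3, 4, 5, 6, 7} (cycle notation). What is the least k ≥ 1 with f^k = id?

The disjoint cycles have lengths 4, 2, 1, 1.
Since disjoint cycles commute, ord(f) = lcm(4, 2) = 4.

4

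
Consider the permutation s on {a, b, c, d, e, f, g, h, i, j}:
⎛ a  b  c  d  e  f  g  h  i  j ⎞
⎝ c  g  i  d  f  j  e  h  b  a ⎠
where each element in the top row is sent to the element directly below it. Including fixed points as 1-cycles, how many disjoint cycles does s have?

3

The cycle decomposition is (a c i b g e f j)(d)(h), which has 3 cycles (counting 1-cycles).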